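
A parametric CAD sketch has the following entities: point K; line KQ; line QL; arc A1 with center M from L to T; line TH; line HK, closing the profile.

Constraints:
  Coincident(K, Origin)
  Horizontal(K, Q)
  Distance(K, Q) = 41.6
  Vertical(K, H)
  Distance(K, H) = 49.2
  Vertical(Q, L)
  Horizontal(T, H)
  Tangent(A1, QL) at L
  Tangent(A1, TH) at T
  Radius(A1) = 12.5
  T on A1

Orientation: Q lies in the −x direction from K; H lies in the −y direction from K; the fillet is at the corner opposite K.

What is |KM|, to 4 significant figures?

46.84

K is at the origin; KQ is horizontal with |KQ| = 41.6 and Q on the −x side, so Q = (-41.60, 0.000). K and H share the same x with |KH| = 49.2 and H on the −y side, so H = (0.000, -49.20). The virtual corner opposite K is at (-41.60, -49.20). Tangency of A1 to QL means the radius ML is perpendicular to QL and since A1 is tangent to TH there, MT ⟂ TH, with radius 12.5, so the center M sits 12.5 in from both sides at M = (-29.10, -36.70). Then |KM| = |M − K| = 46.84.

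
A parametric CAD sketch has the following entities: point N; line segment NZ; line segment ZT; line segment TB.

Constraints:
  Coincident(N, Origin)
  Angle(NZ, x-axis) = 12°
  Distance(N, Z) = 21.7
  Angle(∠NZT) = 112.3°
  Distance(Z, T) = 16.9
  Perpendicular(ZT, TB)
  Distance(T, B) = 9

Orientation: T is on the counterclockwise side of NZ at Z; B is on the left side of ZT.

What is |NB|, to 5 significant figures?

27.467

∠NZT = 112.3°, so ZT runs at 12.0° + (180° − 112.3°) = 79.700° from the x-axis; with |ZT| = 16.9, T = Z + 16.9·(cos 79.700°, sin 79.700°) = (24.248, 21.139). ZT ⟂ TB; with |TB| = 9.0 on the left of ZT, B = T + 9.0·(-0.98389, 0.17880) = (15.393, 22.749). Then |NB| = |B − N| = 27.467.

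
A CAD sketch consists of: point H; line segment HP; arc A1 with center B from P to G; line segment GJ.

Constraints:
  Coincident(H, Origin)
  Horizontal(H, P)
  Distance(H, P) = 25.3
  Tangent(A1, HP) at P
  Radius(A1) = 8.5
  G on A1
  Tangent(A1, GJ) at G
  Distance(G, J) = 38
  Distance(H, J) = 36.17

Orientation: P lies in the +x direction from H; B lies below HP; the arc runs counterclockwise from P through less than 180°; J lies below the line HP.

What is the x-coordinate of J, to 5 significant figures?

-2.1627

Checks: |BG| = 8.500 ✓; ∠(BG, GJ) = 90.00° ✓; |GJ| = 38.00 ✓; |HJ| = 36.17 ✓.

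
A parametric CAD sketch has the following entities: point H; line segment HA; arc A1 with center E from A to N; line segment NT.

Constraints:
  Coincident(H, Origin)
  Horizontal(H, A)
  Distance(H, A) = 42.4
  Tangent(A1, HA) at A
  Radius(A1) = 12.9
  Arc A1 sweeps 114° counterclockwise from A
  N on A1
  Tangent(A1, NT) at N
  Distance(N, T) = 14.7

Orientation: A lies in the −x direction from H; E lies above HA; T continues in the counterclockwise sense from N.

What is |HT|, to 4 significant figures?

48.33

H is at the origin; H and A share the same y with |HA| = 42.4 and A on the −x side, so A = (-42.40, 0.000). Since A1 is tangent to HA there, EA ⟂ HA, so E = A + (0, 12.9) = (-42.40, 12.90). On A1, A sits at bearing -90° from E; a 114° counterclockwise sweep puts N at bearing 24°, so N = E + 12.9·(cos 24°, sin 24°) = (-30.62, 18.15). Since A1 is tangent to NT there, EN ⟂ NT, so NT runs along (−sin 24°, cos 24°); with |NT| = 14.7, T = (-36.59, 31.58). Then |HT| = |T − H| = 48.33.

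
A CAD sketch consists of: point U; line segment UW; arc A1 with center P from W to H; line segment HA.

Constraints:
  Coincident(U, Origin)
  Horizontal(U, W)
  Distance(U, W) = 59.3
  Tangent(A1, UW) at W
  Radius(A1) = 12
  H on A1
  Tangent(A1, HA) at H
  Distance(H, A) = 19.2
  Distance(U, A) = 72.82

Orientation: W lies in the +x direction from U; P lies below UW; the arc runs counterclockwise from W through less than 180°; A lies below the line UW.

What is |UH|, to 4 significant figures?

54.77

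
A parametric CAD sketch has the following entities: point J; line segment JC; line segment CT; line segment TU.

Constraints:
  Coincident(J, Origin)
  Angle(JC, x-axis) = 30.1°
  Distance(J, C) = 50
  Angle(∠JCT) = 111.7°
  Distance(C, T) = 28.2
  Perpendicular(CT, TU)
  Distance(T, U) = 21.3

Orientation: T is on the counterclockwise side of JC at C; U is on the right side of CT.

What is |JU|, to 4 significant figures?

82.28

J is at the origin; JC runs at 30.1° with length 50.0, so C = 50.0·(cos 30.1°, sin 30.1°) = (43.26, 25.08). ∠JCT = 111.7°, so CT runs at 30.1° + (180° − 111.7°) = 98.40° from the x-axis; with |CT| = 28.2, T = C + 28.2·(cos 98.40°, sin 98.40°) = (39.14, 52.97). CT ⟂ TU; with |TU| = 21.3 on the right of CT, U = T + 21.3·(0.9893, 0.1461) = (60.21, 56.08). Then |JU| = |U − J| = 82.28.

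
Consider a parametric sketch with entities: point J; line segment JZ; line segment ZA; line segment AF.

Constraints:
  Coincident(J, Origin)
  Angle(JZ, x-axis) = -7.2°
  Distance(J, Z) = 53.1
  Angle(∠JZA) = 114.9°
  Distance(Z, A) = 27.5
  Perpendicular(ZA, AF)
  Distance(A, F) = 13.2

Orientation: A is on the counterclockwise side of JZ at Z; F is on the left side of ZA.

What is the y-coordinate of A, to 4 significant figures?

16.64

J is at the origin; JZ runs at -7.2° with length 53.1, so Z = 53.1·(cos -7.2°, sin -7.2°) = (52.68, -6.655). ∠JZA = 114.9°, so ZA runs at -7.2° + (180° − 114.9°) = 57.90° from the x-axis; with |ZA| = 27.5, A = Z + 27.5·(cos 57.90°, sin 57.90°) = (67.29, 16.64). So A.y = 16.64.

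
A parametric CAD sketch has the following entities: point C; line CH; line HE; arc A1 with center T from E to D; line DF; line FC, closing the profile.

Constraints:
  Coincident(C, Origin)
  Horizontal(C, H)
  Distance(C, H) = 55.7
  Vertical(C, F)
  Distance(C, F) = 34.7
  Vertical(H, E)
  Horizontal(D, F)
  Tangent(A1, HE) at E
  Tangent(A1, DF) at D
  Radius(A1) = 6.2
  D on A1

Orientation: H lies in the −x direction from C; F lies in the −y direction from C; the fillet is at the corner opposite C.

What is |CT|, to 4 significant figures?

57.12

CF is vertical with |CF| = 34.7 and F on the −y side, so F = (0.000, -34.70). The virtual corner opposite C is at (-55.70, -34.70). A1 meets HE tangentially, so TE is at right angles to HE and since A1 is tangent to DF there, TD ⟂ DF, with radius 6.2, so the center T sits 6.2 in from both sides at T = (-49.50, -28.50). Then |CT| = |T − C| = 57.12.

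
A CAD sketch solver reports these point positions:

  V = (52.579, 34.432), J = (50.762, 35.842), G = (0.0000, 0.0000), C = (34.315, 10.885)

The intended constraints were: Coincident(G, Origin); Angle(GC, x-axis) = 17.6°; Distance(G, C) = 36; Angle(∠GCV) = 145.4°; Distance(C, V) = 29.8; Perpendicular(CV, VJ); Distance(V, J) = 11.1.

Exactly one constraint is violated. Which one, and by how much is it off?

Distance(V, J) = 11.1 — off by 8.80.

G = (0.00, 0.00) ✓; GC at 17.60° ✓; |GC| = 36.00 ✓; ∠GCV = 145.4° ✓; |CV| = 29.80 ✓; ∠(CV, VJ) = 89.99° ✓; |VJ| = 2.300 ✗.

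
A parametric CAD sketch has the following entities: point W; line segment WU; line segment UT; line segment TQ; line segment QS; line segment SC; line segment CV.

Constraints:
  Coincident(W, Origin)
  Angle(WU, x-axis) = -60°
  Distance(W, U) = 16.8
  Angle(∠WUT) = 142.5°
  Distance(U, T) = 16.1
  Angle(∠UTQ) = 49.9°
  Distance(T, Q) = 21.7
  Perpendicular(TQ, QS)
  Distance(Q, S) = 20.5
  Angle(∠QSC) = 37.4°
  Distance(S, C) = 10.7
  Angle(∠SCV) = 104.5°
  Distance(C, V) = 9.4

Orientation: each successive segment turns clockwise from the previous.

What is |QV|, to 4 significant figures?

4.655

∠QSC = 37.4° gives SC at -100.2° from the x-axis; with |SC| = 10.7, C = (4.910, -11.19). ∠SCV = 104.5° gives CV at -175.7° from the x-axis; with |CV| = 9.4, V = (-4.464, -11.90). Then |QV| = |V − Q| = 4.655.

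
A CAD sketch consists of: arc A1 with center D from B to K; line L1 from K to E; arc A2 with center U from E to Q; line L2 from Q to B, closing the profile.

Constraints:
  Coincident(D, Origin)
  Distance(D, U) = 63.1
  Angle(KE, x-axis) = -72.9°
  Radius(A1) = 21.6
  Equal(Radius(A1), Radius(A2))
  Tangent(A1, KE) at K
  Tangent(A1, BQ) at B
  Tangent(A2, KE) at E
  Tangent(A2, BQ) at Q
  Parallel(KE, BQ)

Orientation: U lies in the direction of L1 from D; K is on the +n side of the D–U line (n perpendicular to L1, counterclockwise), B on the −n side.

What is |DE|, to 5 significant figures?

66.695

The slot axis is L1's direction at -72.9°, so u = (cos -72.9°, sin -72.9°) = (0.29404, -0.95579) and n = (−sin -72.9°, cos -72.9°) = (0.95579, 0.29404). D is at the origin and U lies 63.1 along u from D, so U = 63.1·u = (18.554, -60.311). Tangency of A1 to both parallel lines with radius 21.6 puts K and B at D ± 21.6·n: K = (20.645, 6.3513), B = (-20.645, -6.3513). Equal radii place E and Q the same way about U: E = U + 21.6·n = (39.199, -53.959), Q = U − 21.6·n = (-2.0912, -66.662). Then |DE| = |E − D| = 66.695.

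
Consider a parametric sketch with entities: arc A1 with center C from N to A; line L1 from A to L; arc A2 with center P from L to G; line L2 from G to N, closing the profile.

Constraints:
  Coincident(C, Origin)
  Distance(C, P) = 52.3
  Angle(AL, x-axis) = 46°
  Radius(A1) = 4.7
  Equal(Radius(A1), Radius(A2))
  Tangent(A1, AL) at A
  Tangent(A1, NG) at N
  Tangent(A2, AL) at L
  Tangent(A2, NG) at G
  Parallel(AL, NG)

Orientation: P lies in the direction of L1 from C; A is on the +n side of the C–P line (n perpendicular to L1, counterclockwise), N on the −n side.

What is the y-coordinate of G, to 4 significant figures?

34.36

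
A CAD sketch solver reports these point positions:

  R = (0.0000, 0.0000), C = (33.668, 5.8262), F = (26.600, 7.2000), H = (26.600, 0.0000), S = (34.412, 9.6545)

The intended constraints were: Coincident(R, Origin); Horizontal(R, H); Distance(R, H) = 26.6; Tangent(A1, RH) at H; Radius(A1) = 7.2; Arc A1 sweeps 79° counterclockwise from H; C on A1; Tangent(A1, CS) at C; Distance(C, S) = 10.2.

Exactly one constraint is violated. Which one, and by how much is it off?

Distance(C, S) = 10.2 — off by 6.30.

R = (0.00, 0.00) ✓; R.y = 0.00, H.y = 0.00 ✓; |RH| = 26.60 ✓; ∠(FH, HR) = 90.00° ✓; |FH| = 7.200 ✓; bearing(F→C) − bearing(F→H) = 79.00° ✓; |FC| = 7.200 ✓; ∠(FC, CS) = 90.00° ✓; |CS| = 3.900 ✗.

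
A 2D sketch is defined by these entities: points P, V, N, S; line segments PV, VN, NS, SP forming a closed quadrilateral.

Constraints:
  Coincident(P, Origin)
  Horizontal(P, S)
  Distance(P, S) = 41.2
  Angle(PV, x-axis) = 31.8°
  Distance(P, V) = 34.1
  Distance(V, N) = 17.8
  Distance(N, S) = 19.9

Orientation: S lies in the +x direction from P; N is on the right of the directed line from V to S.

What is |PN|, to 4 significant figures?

21.47

P is at the origin; PS is horizontal with |PS| = 41.2 and S in +x, so S = (41.2, 0). PV runs at 31.8° with |PV| = 34.1, so V = (28.98, 17.97). N is determined by |VN| = 17.8 and |NS| = 19.9 together: it lies at the intersection of circle(V, 17.8) and circle(S, 19.9). With |VS| = 21.73, the foot of the radical line on VS is 9.043 from V and the perpendicular offset is √(17.8² − 9.043²) = 15.33. Taking the right-of-VS solution: N = (21.39, 1.870).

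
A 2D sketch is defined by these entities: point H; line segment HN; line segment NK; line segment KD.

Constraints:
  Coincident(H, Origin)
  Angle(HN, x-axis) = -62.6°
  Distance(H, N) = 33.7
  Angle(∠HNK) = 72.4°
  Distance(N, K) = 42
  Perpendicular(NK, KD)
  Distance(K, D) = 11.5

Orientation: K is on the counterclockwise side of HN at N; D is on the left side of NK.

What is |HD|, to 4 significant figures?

37.91

H is at the origin; HN runs at -62.6° with length 33.7, so N = 33.7·(cos -62.6°, sin -62.6°) = (15.51, -29.92). ∠HNK = 72.4°, so NK runs at -62.6° + (180° − 72.4°) = 45.00° from the x-axis; with |NK| = 42.0, K = N + 42.0·(cos 45.00°, sin 45.00°) = (45.21, -0.2209). The perpendicularity gives KD at right angles to NK; with |KD| = 11.5 on the left of NK, D = K + 11.5·(-0.7071, 0.7071) = (37.08, 7.911). Then |HD| = |D − H| = 37.91.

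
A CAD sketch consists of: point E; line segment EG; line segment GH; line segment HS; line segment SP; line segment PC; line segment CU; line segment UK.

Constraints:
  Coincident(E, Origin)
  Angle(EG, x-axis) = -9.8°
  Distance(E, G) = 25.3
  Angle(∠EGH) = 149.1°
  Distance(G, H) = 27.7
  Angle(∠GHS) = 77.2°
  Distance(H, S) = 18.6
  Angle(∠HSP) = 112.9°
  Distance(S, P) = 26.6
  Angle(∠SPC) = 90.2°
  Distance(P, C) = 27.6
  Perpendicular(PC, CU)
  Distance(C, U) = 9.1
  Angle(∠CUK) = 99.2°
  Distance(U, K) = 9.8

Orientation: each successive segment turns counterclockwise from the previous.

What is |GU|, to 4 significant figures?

6.144

∠SPC = 90.2° gives PC at -79.20° from the x-axis; with |PC| = 27.6, C = (19.46, -11.08). PC ⟂ CU, so CU runs at 10.80°; with |CU| = 9.1, U = (28.40, -9.378). Then |GU| = |U − G| = 6.144.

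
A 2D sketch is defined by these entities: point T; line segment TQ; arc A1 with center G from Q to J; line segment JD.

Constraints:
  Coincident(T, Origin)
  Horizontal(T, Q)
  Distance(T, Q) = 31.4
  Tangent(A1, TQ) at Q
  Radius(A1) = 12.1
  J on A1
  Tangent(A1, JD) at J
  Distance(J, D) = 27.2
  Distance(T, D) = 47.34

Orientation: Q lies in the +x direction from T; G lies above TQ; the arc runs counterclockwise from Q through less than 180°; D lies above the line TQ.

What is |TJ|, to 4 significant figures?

45.33

T is at the origin; TQ is horizontal with |TQ| = 31.4 and Q on the +x side, so Q = (31.40, 0.000). A1 meets TQ tangentially, so GQ is at right angles to TQ, so G = Q + (0, 12.1) = (31.40, 12.10). Since GJ ⟂ JD (tangency), |GD| = √(12.1² + 27.2²) = 29.77 regardless of where J sits on A1. So D lies on both circle(T, 47.34) and circle(G, 29.77); the above-TQ intersection is D = (23.85, 40.90). J is the foot of the tangent from D: J = (40.85, 19.66).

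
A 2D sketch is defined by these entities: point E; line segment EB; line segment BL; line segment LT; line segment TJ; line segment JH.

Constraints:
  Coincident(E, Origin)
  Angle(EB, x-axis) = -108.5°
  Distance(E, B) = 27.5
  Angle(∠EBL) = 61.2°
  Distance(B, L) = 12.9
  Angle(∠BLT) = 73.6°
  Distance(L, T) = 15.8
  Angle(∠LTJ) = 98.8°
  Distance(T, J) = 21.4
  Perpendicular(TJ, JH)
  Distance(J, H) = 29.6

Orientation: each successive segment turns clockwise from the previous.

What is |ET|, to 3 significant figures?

10.2

∠EBL = 61.2° gives BL at 133° from the x-axis; with |BL| = 12.9, L = (-17.5, -16.6). ∠BLT = 73.6° gives LT at 26.3° from the x-axis; with |LT| = 15.8, T = (-3.31, -9.60). Then |ET| = |T − E| = 10.2.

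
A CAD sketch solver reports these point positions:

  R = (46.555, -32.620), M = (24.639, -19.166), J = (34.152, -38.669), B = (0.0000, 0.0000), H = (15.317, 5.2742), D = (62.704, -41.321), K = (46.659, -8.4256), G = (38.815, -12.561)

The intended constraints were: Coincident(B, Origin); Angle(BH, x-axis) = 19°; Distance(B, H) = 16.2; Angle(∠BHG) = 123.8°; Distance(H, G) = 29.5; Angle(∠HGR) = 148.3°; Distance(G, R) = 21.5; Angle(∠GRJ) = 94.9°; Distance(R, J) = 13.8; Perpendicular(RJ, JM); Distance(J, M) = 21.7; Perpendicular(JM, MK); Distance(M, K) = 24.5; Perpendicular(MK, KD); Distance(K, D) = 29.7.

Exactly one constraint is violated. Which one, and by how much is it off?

Distance(K, D) = 29.7 — off by 6.90.

B = (0.00, 0.00) ✓; BH at 19.00° ✓; |BH| = 16.20 ✓; ∠BHG = 123.8° ✓; |HG| = 29.50 ✓; ∠HGR = 148.3° ✓; |GR| = 21.50 ✓; ∠GRJ = 94.90° ✓; |RJ| = 13.80 ✓; ∠(RJ, JM) = 90.00° ✓; |JM| = 21.70 ✓; ∠(JM, MK) = 90.00° ✓; |MK| = 24.50 ✓; ∠(MK, KD) = 90.00° ✓; |KD| = 36.60 ✗.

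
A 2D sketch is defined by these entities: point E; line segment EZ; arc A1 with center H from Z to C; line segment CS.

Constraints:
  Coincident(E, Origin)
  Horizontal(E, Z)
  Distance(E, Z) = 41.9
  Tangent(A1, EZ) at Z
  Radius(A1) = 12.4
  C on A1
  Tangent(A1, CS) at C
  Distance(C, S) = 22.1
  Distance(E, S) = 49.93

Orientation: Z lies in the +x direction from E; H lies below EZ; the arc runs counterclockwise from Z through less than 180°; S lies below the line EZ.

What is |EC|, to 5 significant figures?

33.232

Checks: E = (0.00, 0.00) ✓; |HC| = 12.40 ✓; ∠(HC, CS) = 90.00° ✓; |CS| = 22.10 ✓; |ES| = 49.93 ✓.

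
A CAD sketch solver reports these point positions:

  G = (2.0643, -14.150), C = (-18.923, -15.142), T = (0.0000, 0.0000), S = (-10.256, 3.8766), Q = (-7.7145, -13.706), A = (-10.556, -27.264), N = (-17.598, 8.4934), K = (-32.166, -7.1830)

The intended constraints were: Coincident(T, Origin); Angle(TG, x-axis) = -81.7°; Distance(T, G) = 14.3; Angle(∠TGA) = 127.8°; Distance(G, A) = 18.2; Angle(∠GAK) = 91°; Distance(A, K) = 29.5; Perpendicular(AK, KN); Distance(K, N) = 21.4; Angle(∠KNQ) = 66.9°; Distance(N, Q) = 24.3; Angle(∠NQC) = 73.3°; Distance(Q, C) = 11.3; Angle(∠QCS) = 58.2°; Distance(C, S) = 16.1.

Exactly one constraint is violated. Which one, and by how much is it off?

Distance(C, S) = 16.1 — off by 4.80.

T = (0.00, 0.00) ✓; TG at -81.70° ✓; |TG| = 14.30 ✓; ∠TGA = 127.8° ✓; |GA| = 18.20 ✓; ∠GAK = 91.00° ✓; |AK| = 29.50 ✓; ∠(AK, KN) = 90.00° ✓; |KN| = 21.40 ✓; ∠KNQ = 66.90° ✓; |NQ| = 24.30 ✓; ∠NQC = 73.30° ✓; |QC| = 11.30 ✓; ∠QCS = 58.20° ✓; |CS| = 20.90 ✗.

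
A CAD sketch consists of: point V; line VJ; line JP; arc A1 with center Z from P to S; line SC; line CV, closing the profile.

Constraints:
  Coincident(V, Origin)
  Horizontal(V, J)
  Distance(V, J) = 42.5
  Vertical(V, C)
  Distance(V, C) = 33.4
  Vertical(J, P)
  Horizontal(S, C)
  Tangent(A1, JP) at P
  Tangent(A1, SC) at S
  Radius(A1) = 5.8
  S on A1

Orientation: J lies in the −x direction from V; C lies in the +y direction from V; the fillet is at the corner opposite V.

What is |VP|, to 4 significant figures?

50.68

V is at the origin; VJ is horizontal with |VJ| = 42.5 and J on the −x side, so J = (-42.50, 0.000). VC is vertical with |VC| = 33.4 and C on the +y side, so C = (0.000, 33.40). The virtual corner opposite V is at (-42.50, 33.40). Since A1 is tangent to JP there, ZP ⟂ JP and since A1 is tangent to SC there, ZS ⟂ SC, with radius 5.8, so the center Z sits 5.8 in from both sides at Z = (-36.70, 27.60). That places the tangent points at P = (-42.50, 27.60) on JP and S = (-36.70, 33.40) on SC. Then |VP| = |P − V| = 50.68.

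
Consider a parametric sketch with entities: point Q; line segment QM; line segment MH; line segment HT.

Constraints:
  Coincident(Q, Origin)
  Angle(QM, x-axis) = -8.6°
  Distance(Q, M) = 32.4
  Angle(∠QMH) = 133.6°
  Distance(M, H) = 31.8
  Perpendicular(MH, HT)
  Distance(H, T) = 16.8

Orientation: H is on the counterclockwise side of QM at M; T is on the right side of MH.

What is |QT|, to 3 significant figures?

67.5

Q is at the origin; QM runs at -8.6° with length 32.4, so M = 32.4·(cos -8.6°, sin -8.6°) = (32.0, -4.84). ∠QMH = 133.6°, so MH runs at -8.6° + (180° − 133.6°) = 37.8° from the x-axis; with |MH| = 31.8, H = M + 31.8·(cos 37.8°, sin 37.8°) = (57.2, 14.6). MH is perpendicular to HT; with |HT| = 16.8 on the right of MH, T = H + 16.8·(0.613, -0.790) = (67.5, 1.37). Then |QT| = |T − Q| = 67.5.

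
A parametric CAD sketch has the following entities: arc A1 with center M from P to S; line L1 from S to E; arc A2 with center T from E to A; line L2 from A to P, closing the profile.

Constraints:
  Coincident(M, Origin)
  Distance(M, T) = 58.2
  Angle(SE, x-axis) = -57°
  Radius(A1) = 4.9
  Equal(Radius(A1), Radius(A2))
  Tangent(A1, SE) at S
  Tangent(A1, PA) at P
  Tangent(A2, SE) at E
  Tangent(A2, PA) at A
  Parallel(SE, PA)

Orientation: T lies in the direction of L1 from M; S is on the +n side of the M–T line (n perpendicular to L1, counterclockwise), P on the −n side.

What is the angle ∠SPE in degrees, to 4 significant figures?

80.44°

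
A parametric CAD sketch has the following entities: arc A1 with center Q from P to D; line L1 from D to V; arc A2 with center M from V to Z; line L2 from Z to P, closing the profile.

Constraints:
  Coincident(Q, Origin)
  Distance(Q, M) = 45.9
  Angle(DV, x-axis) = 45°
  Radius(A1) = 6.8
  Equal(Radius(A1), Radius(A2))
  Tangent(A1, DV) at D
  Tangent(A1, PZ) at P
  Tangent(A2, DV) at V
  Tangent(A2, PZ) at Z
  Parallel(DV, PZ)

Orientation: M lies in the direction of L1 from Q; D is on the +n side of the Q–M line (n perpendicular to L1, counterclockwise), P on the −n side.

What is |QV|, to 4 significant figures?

46.40

Tangency of A1 to both parallel lines with radius 6.8 puts D and P at Q ± 6.8·n: D = (-4.808, 4.808), P = (4.808, -4.808). Equal radii place V and Z the same way about M: V = M + 6.8·n = (27.65, 37.26), Z = M − 6.8·n = (37.26, 27.65). Then |QV| = |V − Q| = 46.40.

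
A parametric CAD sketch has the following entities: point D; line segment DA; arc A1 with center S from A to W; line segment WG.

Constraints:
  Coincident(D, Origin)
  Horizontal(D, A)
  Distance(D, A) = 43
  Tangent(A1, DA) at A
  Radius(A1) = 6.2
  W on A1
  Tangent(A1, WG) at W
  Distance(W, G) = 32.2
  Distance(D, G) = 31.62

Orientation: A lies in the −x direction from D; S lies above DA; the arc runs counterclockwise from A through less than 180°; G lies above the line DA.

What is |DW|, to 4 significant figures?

38.37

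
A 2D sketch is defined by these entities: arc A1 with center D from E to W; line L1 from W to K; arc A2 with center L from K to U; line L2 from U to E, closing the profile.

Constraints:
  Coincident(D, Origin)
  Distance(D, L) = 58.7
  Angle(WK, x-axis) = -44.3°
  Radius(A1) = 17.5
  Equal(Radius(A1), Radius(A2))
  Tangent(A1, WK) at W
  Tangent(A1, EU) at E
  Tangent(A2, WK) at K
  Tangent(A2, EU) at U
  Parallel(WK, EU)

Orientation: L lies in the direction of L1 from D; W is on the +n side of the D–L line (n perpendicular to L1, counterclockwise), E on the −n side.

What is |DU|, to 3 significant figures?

61.3

Tangency of A1 to both parallel lines with radius 17.5 puts W and E at D ± 17.5·n: W = (12.2, 12.5), E = (-12.2, -12.5). Equal radii place K and U the same way about L: K = L + 17.5·n = (54.2, -28.5), U = L − 17.5·n = (29.8, -53.5). Then |DU| = |U − D| = 61.3.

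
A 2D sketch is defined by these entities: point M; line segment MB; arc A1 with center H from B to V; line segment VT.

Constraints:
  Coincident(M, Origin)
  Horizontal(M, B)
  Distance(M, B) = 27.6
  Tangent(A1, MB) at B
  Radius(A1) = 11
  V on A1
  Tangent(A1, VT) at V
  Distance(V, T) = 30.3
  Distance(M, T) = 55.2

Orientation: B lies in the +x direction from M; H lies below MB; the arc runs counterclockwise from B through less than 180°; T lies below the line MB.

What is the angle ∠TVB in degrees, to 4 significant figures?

117.9°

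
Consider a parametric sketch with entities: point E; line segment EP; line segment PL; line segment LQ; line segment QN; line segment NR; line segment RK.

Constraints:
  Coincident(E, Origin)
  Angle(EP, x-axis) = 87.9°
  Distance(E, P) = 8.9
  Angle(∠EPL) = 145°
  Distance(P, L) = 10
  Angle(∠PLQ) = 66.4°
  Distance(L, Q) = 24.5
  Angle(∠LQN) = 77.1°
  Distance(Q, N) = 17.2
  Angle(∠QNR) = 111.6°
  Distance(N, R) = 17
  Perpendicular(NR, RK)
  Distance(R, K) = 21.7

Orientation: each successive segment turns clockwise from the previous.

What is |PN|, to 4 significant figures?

18.31

E is at the origin; EP runs at 87.9° with length 8.9, so P = (0.3261, 8.894). ∠EPL = 145.0° gives PL at 52.90° from the x-axis; with |PL| = 10.0, L = (6.358, 16.87). ∠PLQ = 66.4° gives LQ at -60.70° from the x-axis; with |LQ| = 24.5, Q = (18.35, -4.496). ∠LQN = 77.1° gives QN at -163.6° from the x-axis; with |QN| = 17.2, N = (1.848, -9.352). Then |PN| = |N − P| = 18.31.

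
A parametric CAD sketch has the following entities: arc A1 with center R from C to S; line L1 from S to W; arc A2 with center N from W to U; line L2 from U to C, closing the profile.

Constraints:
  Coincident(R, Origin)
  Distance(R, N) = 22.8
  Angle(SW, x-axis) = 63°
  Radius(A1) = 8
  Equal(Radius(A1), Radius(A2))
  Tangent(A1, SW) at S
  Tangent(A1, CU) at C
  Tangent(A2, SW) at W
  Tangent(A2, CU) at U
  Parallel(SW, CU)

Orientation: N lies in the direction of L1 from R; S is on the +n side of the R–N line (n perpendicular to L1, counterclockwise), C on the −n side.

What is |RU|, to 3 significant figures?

24.2

The slot axis is L1's direction at 63.0°, so u = (cos 63.0°, sin 63.0°) = (0.454, 0.891) and n = (−sin 63.0°, cos 63.0°) = (-0.891, 0.454). R is at the origin and N lies 22.8 along u from R, so N = 22.8·u = (10.4, 20.3). Tangency of A1 to both parallel lines with radius 8.0 puts S and C at R ± 8.0·n: S = (-7.13, 3.63), C = (7.13, -3.63). Equal radii place W and U the same way about N: W = N + 8.0·n = (3.22, 23.9), U = N − 8.0·n = (17.5, 16.7). Then |RU| = |U − R| = 24.2.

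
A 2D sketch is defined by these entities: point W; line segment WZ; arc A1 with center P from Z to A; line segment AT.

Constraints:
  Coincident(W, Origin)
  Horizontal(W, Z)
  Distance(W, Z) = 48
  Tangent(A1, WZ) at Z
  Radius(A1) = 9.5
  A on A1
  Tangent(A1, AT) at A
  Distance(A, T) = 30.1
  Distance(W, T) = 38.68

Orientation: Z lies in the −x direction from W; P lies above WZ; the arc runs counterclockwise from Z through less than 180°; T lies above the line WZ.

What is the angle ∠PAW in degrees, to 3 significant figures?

155°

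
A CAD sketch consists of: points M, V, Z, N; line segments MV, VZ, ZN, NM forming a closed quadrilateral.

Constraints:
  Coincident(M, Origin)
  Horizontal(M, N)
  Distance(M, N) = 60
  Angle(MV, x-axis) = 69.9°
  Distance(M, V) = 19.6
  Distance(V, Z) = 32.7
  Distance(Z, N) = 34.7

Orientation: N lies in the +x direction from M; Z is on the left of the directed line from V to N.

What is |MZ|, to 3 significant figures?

46.9

Checks: |VZ| = 32.70 ✓; |ZN| = 34.70 ✓.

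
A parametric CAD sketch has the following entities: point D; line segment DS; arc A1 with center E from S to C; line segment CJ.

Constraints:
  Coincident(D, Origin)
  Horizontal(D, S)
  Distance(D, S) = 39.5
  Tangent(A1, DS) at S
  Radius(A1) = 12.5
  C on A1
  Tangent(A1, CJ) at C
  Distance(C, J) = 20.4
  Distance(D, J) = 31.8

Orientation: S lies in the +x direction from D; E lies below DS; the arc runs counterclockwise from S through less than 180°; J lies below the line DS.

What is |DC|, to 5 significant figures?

29.133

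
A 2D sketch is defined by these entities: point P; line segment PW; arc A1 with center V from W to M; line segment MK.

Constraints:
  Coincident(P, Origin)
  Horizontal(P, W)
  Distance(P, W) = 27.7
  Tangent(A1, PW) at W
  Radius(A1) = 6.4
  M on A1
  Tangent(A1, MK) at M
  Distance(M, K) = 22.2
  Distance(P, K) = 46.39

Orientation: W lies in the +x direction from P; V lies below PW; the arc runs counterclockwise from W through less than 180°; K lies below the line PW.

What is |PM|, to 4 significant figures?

25.22

Checks: |VM| = 6.400 ✓; ∠(VM, MK) = 90.00° ✓; |MK| = 22.20 ✓; |PK| = 46.39 ✓.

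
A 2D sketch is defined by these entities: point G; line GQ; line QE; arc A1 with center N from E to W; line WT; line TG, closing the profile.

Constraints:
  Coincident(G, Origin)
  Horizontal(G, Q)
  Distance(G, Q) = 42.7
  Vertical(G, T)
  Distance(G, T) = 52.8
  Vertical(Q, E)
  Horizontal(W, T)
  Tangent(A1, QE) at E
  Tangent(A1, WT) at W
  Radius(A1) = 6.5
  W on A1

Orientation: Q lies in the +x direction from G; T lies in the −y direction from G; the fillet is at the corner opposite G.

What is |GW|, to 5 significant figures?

64.018

G is at the origin; GQ is horizontal with |GQ| = 42.7 and Q on the +x side, so Q = (42.700, 0.0000). G and T share the same x with |GT| = 52.8 and T on the −y side, so T = (0.0000, -52.800). The virtual corner opposite G is at (42.700, -52.800). Since A1 is tangent to QE there, NE ⟂ QE and A1 meets WT tangentially, so NW is at right angles to WT, with radius 6.5, so the center N sits 6.5 in from both sides at N = (36.200, -46.300). That places the tangent points at E = (42.700, -46.300) on QE and W = (36.200, -52.800) on WT. Then |GW| = |W − G| = 64.018.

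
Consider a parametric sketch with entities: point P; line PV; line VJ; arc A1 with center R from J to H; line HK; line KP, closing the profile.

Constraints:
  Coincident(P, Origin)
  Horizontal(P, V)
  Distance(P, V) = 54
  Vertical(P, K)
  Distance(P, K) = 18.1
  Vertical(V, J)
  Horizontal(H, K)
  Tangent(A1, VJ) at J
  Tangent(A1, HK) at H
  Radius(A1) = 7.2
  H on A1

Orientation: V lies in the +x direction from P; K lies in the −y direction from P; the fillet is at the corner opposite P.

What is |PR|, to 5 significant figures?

48.053

PK is vertical with |PK| = 18.1 and K on the −y side, so K = (0.0000, -18.100). The virtual corner opposite P is at (54.000, -18.100). Tangency of A1 to VJ means the radius RJ is perpendicular to VJ and A1 meets HK tangentially, so RH is at right angles to HK, with radius 7.2, so the center R sits 7.2 in from both sides at R = (46.800, -10.900). Then |PR| = |R − P| = 48.053.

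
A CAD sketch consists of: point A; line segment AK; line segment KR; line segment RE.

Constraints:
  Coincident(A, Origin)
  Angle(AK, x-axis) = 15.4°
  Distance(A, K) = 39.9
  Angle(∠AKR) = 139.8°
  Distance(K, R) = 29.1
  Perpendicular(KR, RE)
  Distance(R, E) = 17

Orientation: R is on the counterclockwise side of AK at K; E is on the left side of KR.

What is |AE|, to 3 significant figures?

60.2

A is at the origin; AK runs at 15.4° with length 39.9, so K = 39.9·(cos 15.4°, sin 15.4°) = (38.5, 10.6). ∠AKR = 139.8°, so KR runs at 15.4° + (180° − 139.8°) = 55.6° from the x-axis; with |KR| = 29.1, R = K + 29.1·(cos 55.6°, sin 55.6°) = (54.9, 34.6). KR is perpendicular to RE; with |RE| = 17.0 on the left of KR, E = R + 17.0·(-0.825, 0.565) = (40.9, 44.2). Then |AE| = |E − A| = 60.2.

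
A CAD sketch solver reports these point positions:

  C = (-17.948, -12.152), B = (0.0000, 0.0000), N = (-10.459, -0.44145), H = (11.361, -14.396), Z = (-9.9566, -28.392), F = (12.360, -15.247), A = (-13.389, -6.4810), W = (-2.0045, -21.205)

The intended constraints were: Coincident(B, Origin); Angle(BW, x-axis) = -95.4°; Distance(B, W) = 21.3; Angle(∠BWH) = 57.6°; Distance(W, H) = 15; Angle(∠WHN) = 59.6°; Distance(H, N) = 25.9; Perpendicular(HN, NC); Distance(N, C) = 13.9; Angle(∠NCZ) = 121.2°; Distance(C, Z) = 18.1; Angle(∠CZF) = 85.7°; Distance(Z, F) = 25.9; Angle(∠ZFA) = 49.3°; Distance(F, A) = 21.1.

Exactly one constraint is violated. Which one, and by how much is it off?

Distance(F, A) = 21.1 — off by 6.10.

B = (0.00, 0.00) ✓; BW at -95.40° ✓; |BW| = 21.30 ✓; ∠BWH = 57.60° ✓; |WH| = 15.00 ✓; ∠WHN = 59.60° ✓; |HN| = 25.90 ✓; ∠(HN, NC) = 90.00° ✓; |NC| = 13.90 ✓; ∠NCZ = 121.2° ✓; |CZ| = 18.10 ✓; ∠CZF = 85.70° ✓; |ZF| = 25.90 ✓; ∠ZFA = 49.30° ✓; |FA| = 27.20 ✗.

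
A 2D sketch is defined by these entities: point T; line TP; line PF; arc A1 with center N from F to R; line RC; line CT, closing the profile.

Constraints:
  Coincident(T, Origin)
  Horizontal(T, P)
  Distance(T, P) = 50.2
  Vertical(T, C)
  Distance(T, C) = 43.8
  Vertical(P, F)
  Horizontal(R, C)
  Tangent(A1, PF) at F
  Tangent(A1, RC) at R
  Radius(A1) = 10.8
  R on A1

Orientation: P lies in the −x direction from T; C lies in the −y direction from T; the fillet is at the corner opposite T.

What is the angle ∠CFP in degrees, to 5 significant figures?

102.14°

T is at the origin; TP is horizontal with |TP| = 50.2 and P on the −x side, so P = (-50.200, 0.0000). T and C share the same x with |TC| = 43.8 and C on the −y side, so C = (0.0000, -43.800). The virtual corner opposite T is at (-50.200, -43.800). Tangency of A1 to PF means the radius NF is perpendicular to PF and A1 meets RC tangentially, so NR is at right angles to RC, with radius 10.8, so the center N sits 10.8 in from both sides at N = (-39.400, -33.000). That places the tangent points at F = (-50.200, -33.000) on PF and R = (-39.400, -43.800) on RC. Then cos ∠CFP = FC·FP / (|FC||FP|), giving 102.14°.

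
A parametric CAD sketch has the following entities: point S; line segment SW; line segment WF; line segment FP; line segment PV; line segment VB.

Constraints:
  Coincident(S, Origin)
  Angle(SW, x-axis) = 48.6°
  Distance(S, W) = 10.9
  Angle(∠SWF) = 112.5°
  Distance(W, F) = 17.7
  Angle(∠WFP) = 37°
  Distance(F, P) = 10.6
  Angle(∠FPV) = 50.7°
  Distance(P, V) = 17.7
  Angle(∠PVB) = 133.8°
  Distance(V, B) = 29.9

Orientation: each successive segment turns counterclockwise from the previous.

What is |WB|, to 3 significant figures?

44.9

∠FPV = 50.7° gives PV at 28.4° from the x-axis; with |PV| = 17.7, V = (13.0, 22.1). ∠PVB = 133.8° gives VB at 74.6° from the x-axis; with |VB| = 29.9, B = (20.9, 50.9). Then |WB| = |B − W| = 44.9.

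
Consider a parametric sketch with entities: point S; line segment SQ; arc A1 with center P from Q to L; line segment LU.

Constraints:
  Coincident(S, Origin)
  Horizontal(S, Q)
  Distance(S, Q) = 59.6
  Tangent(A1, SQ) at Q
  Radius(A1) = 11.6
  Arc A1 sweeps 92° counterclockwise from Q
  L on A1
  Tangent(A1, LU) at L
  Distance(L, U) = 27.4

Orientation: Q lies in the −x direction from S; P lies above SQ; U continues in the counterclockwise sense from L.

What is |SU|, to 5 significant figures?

62.840

On A1, Q sits at bearing -90° from P; a 92° counterclockwise sweep puts L at bearing 2°, so L = P + 11.6·(cos 2°, sin 2°) = (-48.007, 12.005). A1 meets LU tangentially, so PL is at right angles to LU, so LU runs along (−sin 2°, cos 2°); with |LU| = 27.4, U = (-48.963, 39.388). Then |SU| = |U − S| = 62.840.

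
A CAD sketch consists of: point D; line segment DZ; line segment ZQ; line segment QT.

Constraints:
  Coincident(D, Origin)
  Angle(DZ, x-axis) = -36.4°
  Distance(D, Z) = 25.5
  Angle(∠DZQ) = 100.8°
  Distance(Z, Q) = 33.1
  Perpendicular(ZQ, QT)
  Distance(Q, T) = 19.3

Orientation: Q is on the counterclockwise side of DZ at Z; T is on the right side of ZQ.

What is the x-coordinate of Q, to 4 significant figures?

44.81

D is at the origin; DZ runs at -36.4° with length 25.5, so Z = 25.5·(cos -36.4°, sin -36.4°) = (20.52, -15.13). ∠DZQ = 100.8°, so ZQ runs at -36.4° + (180° − 100.8°) = 42.80° from the x-axis; with |ZQ| = 33.1, Q = Z + 33.1·(cos 42.80°, sin 42.80°) = (44.81, 7.357). So Q.x = 44.81.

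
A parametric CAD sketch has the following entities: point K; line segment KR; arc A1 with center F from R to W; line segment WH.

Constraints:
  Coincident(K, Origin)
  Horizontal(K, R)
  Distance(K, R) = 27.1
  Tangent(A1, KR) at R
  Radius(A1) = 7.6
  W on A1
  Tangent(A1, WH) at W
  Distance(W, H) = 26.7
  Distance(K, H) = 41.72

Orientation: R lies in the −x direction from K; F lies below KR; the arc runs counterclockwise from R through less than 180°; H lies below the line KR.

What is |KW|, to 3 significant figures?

35.7

Checks: K.y = 0.00, R.y = 0.00 ✓; |FW| = 7.600 ✓; ∠(FW, WH) = 90.00° ✓; |WH| = 26.70 ✓; |KH| = 41.72 ✓.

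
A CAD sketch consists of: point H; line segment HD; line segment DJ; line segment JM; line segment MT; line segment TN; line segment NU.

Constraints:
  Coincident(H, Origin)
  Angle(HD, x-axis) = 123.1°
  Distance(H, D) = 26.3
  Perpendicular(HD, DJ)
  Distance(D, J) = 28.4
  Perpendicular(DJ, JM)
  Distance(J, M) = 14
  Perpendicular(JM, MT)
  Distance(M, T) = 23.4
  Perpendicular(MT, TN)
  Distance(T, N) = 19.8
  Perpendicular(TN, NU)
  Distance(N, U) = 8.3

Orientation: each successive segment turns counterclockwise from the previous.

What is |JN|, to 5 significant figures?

24.108

H is at the origin; HD runs at 123.1° with length 26.3, so D = (-14.362, 22.032). The perpendicularity gives DJ at right angles to HD, so DJ runs at -146.90°; with |DJ| = 28.4, J = (-38.154, 6.5227). DJ ⟂ JM, so JM runs at -56.900°; with |JM| = 14.0, M = (-30.508, -5.2054). JM is perpendicular to MT, so MT runs at 33.100°; with |MT| = 23.4, T = (-10.906, 7.5734). MT ⟂ TN, so TN runs at 123.10°; with |TN| = 19.8, N = (-21.718, 24.160). Then |JN| = |N − J| = 24.108.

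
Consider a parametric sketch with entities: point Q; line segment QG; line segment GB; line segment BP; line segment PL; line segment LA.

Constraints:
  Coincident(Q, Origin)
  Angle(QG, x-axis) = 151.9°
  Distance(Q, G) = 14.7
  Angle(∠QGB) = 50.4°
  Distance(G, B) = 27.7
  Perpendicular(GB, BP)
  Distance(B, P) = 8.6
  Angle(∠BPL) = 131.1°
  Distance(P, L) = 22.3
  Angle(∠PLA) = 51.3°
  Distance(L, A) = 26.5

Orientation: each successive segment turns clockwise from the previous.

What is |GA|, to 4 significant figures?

10.30

Q is at the origin; QG runs at 151.9° with length 14.7, so G = (-12.97, 6.924). ∠QGB = 50.4° gives GB at 22.30° from the x-axis; with |GB| = 27.7, B = (12.66, 17.43). GB is perpendicular to BP, so BP runs at -67.70°; with |BP| = 8.6, P = (15.92, 9.478). ∠BPL = 131.1° gives PL at -116.6° from the x-axis; with |PL| = 22.3, L = (5.939, -10.46). ∠PLA = 51.3° gives LA at 114.7° from the x-axis; with |LA| = 26.5, A = (-5.134, 13.61). Then |GA| = |A − G| = 10.30.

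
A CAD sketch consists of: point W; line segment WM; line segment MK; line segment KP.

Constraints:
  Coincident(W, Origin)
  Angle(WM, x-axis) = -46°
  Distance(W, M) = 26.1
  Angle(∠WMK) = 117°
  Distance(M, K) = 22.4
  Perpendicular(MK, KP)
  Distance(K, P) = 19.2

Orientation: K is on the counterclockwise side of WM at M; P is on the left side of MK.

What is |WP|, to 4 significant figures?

34.49

W is at the origin; WM runs at -46.0° with length 26.1, so M = 26.1·(cos -46.0°, sin -46.0°) = (18.13, -18.77). ∠WMK = 117.0°, so MK runs at -46.0° + (180° − 117.0°) = 17.00° from the x-axis; with |MK| = 22.4, K = M + 22.4·(cos 17.00°, sin 17.00°) = (39.55, -12.23). The perpendicularity gives KP at right angles to MK; with |KP| = 19.2 on the left of MK, P = K + 19.2·(-0.2924, 0.9563) = (33.94, 6.135). Then |WP| = |P − W| = 34.49.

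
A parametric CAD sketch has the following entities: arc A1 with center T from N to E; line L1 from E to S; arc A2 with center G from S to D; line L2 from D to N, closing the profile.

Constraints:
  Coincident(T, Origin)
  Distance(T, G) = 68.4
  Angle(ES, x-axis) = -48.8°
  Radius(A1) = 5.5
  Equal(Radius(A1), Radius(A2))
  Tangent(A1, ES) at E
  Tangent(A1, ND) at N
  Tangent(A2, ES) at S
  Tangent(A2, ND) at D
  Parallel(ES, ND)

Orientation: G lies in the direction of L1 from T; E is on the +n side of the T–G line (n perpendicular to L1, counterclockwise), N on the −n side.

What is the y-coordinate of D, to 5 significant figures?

-55.088

Tangency of A1 to both parallel lines with radius 5.5 puts E and N at T ± 5.5·n: E = (4.1383, 3.6228), N = (-4.1383, -3.6228). Equal radii place S and D the same way about G: S = G + 5.5·n = (49.193, -47.842), D = G − 5.5·n = (40.916, -55.088). So D.y = -55.088.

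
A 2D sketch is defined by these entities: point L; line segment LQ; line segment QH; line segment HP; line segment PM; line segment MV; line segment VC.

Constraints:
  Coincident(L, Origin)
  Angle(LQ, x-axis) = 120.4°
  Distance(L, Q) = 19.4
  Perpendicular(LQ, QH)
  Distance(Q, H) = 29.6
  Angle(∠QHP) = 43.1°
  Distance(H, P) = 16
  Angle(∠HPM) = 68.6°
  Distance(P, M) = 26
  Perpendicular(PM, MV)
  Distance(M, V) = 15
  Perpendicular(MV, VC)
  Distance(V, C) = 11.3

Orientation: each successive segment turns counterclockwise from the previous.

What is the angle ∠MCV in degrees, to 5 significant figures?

53.008°

L is at the origin; LQ runs at 120.4° with length 19.4, so Q = (-9.8171, 16.733). The perpendicularity gives QH at right angles to LQ, so QH runs at -149.60°; with |QH| = 29.6, H = (-35.347, 1.7542). ∠QHP = 43.1° gives HP at -12.700° from the x-axis; with |HP| = 16.0, P = (-19.739, -1.7634). ∠HPM = 68.6° gives PM at 98.700° from the x-axis; with |PM| = 26.0, M = (-23.672, 23.937). PM ⟂ MV, so MV runs at -171.30°; with |MV| = 15.0, V = (-38.499, 21.669). The perpendicularity gives VC at right angles to MV, so VC runs at -81.300°; with |VC| = 11.3, C = (-36.790, 10.499). Then cos ∠MCV = CM·CV / (|CM||CV|), giving 53.008°.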